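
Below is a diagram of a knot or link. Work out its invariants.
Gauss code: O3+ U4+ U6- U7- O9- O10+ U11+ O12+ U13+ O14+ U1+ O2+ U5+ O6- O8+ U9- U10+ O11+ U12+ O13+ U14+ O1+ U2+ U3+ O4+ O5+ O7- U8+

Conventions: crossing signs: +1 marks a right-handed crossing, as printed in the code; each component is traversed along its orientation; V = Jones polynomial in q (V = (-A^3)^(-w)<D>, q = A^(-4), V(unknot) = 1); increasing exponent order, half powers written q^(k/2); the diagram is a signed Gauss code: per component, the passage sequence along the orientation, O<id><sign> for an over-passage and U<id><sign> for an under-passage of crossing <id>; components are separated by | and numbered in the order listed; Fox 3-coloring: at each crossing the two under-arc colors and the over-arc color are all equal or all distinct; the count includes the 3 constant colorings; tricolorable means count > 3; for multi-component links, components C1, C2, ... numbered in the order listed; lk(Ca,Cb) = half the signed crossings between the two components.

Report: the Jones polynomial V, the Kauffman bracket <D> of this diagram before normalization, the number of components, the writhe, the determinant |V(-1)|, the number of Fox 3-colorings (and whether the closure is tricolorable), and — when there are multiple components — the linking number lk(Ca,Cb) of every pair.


Jones polynomial: V(q) = q^3 - q^4 + 3q^5 - 3q^6 + 4q^7 - 5q^8 + 4q^9 - 3q^10 + 2q^11 - q^12
<D> = -A^-24 + 2A^-20 - 3A^-16 + 4A^-12 - 5A^-8 + 4A^-4 - 3 + 3A^4 - A^8 + A^12; writhe +8
components 1, writhe +8 (14 crossings)
3-colorings: 9 of 3^14, det 27 — tricolorable
note: w = +8 shifts under R1 moves; the (-A^3)^(-8) factor cancels that in V


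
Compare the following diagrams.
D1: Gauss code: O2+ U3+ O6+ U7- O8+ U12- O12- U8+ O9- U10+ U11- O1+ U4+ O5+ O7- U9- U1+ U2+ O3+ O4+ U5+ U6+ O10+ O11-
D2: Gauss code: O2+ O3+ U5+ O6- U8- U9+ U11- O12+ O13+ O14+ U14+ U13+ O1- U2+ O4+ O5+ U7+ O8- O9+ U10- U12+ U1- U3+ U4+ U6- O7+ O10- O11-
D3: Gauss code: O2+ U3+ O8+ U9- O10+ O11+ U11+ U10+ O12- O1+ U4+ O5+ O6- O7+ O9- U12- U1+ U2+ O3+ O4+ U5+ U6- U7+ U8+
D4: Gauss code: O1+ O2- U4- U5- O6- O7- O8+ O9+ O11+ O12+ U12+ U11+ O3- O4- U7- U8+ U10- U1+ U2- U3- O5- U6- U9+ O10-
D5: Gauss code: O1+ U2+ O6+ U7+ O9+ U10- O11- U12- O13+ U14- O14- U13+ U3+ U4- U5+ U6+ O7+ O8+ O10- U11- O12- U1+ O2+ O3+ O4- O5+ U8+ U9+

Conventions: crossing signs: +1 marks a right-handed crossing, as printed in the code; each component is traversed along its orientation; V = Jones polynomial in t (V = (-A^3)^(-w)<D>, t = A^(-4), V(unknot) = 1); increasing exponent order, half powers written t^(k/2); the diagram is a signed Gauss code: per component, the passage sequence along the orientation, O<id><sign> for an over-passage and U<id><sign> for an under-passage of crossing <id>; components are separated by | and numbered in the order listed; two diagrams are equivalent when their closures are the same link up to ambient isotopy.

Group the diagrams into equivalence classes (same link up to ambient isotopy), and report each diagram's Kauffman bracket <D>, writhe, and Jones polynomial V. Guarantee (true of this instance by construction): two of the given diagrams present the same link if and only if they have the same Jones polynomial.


equivalence classes: {D1, D3, D5} | {D2} | {D4}
D1 (bracket -A^-12 + A^-8 - A^-4 + 2 - A^4 + A^8; 12 crossings at w = +4): V = t - t^2 + 2t^3 - t^4 + t^5 - t^6
V(D2) = 1  [14 crossings, <D> = A^12, w = +4]
D3 (bracket -A^-6 + A^-2 - A^2 + 2A^6 - A^10 + A^14; 12 crossings at w = +6): V = t - t^2 + 2t^3 - t^4 + t^5 - t^6
V(D4) = -t^-4 + t^-3 + t^-1  (w -2, c 12, <D> = A^-2 + A^6 - A^10)
V(D5) = t - t^2 + 2t^3 - t^4 + t^5 - t^6  (w +4, c 14, <D> = -A^-12 + A^-8 - A^-4 + 2 - A^4 + A^8)
key observation: 3 values of V(t) split the 5 diagrams


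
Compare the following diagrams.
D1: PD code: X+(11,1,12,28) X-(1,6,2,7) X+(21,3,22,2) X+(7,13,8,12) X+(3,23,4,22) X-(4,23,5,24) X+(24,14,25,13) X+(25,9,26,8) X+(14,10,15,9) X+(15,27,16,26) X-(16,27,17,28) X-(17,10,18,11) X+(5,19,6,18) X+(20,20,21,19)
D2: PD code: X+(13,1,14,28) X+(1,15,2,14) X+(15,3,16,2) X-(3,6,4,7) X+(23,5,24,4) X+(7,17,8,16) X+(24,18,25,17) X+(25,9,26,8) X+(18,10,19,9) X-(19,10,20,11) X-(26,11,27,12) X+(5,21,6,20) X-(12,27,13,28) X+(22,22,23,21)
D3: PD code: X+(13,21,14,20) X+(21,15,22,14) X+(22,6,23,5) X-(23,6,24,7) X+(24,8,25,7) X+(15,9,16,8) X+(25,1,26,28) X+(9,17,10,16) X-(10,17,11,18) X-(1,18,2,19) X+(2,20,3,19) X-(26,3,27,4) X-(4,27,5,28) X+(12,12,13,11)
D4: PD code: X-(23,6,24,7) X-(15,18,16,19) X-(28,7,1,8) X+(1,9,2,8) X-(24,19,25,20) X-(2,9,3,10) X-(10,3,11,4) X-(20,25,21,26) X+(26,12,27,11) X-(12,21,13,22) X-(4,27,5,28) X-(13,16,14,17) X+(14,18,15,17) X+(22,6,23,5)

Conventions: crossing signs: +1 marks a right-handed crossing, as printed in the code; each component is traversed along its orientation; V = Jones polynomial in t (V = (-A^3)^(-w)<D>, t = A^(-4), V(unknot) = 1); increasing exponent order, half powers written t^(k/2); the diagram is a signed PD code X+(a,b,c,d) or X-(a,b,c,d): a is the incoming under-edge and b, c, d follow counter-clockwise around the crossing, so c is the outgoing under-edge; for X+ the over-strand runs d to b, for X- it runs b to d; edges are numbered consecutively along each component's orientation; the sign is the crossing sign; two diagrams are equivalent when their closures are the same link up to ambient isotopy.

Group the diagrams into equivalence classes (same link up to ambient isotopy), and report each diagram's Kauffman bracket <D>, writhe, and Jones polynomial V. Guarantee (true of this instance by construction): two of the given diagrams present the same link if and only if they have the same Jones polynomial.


equivalence classes: {D1, D2} | {D3} | {D4}
D1 (bracket -A^-6 + A^-2 - A^2 + 2A^6 - A^10 + A^14; 14 crossings at w = +6): V = t - t^2 + 2t^3 - t^4 + t^5 - t^6
V(D2) = t - t^2 + 2t^3 - t^4 + t^5 - t^6  [14 crossings, <D> = -A^-6 + A^-2 - A^2 + 2A^6 - A^10 + A^14, w = +6]
D3 (bracket -A^-4 + 1 + A^8; 14 crossings at w = +4): V = t + t^3 - t^4
V(D4) = t^-8 - 2t^-7 + t^-6 - 2t^-5 + 2t^-4 + t^-2  (w -6, c 14, <D> = A^-10 + 2A^-2 - 2A^2 + A^6 - 2A^10 + A^14)
key observation: 3 classes among 4 diagrams; unequal V(t) rules out equality


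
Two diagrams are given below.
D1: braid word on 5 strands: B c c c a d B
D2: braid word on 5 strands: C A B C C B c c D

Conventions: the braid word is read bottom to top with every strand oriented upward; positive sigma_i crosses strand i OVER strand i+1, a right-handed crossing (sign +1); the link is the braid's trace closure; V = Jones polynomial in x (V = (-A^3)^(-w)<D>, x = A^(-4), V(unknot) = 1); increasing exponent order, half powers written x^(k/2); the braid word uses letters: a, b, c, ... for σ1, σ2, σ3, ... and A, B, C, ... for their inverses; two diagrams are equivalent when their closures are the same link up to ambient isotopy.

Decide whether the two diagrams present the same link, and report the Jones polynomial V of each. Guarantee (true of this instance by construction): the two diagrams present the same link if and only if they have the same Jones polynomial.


equivalent: no
V(D1) = -x^(-3/2) - 2x^(1/2) + x^(3/2) - x^(5/2) + x^(7/2)  (w +3, c 7, <D> = -A^-5 + A^-1 - A^3 + 2A^7 + A^15)
V(D2) = -x^(-9/2) - x^(-5/2) + x^(-3/2) - x^(-1/2)  [9 crossings, <D> = A^-13 - A^-9 + A^-5 + A^3, w = -5]
key observation: 2 values of V(x) split the 2 diagrams


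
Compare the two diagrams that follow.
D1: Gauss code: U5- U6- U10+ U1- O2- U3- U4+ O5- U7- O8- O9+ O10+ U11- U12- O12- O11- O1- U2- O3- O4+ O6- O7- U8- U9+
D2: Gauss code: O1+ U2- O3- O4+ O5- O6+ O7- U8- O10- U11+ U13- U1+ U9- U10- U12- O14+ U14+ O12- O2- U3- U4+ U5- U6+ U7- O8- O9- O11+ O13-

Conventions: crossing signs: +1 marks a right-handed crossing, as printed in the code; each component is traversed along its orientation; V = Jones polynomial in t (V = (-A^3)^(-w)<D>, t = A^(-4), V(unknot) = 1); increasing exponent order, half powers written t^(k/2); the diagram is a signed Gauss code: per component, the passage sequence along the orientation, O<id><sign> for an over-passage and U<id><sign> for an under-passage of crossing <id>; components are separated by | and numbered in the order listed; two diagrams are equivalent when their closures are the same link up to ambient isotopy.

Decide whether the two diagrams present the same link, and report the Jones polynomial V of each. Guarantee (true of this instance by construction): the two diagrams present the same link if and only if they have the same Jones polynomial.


equivalent: yes
V(D1) = -t^-4 + t^-3 + t^-1  (w -6, c 12, <D> = A^-14 + A^-6 - A^-2)
D2 (bracket A^-8 + 1 - A^4; 14 crossings at w = -4): V = -t^-4 + t^-3 + t^-1
why: all 2 diagrams share one V(t), hence one class


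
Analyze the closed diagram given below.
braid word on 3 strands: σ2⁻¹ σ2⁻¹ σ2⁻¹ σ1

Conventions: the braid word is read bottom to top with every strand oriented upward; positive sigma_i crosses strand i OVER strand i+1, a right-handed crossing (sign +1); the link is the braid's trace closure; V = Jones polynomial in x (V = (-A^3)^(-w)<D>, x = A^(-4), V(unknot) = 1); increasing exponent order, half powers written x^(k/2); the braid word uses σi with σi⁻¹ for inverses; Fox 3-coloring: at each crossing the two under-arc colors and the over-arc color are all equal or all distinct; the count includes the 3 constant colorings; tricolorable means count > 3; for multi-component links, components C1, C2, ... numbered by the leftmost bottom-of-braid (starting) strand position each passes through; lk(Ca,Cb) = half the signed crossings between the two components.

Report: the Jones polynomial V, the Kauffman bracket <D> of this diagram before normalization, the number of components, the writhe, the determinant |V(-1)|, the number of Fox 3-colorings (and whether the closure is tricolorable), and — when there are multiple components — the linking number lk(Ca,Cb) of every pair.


V(x) = -x^-4 + x^-3 + x^-1
bracket: A^-2 + A^6 - A^10, w = -2
1 component, writhe -2, over 4 crossings
det 3, colorings 9 of 3^4 — tricolorable
observation: w = -2 shifts under R1 moves; the (-A^3)^(2) factor cancels that in V


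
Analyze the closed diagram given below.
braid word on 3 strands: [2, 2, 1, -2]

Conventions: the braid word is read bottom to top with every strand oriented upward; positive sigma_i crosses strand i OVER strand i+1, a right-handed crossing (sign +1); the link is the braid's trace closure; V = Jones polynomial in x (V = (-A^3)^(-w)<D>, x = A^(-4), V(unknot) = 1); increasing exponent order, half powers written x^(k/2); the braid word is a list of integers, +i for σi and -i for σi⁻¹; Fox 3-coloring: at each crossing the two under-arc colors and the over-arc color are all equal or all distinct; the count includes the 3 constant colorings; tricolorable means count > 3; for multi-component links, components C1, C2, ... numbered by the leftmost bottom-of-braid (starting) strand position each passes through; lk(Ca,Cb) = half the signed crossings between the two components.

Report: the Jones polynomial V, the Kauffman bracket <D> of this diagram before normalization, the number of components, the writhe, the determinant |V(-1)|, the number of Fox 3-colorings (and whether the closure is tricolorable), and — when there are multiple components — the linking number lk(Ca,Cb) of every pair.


V = 1
<D> = A^6 (w = +2)
1 component over 4 crossings, w = +2
3 Fox colorings among 3^4, |V(-1)| = 1: not tricolorable
why: |V(-1)| = 1: so not tricolorable, since 3 does not divide 1


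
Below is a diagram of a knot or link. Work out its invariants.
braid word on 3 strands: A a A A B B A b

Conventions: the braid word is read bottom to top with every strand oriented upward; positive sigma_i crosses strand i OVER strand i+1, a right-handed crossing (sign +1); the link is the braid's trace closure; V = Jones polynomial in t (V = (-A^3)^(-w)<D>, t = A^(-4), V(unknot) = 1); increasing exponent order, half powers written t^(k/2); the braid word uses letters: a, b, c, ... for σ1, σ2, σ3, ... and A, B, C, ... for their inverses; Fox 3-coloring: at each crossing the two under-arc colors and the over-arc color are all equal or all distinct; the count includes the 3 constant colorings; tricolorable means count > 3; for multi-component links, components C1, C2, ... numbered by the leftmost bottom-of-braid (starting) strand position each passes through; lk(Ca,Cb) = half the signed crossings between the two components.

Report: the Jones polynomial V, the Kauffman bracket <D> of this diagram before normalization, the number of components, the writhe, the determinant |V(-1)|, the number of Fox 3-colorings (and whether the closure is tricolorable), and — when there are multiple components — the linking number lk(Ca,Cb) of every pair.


Jones polynomial: V(t) = -t^-6 + t^-5 - t^-4 + 2t^-3 - t^-2 + t^-1
<D> = A^-8 - A^-4 + 2 - A^4 + A^8 - A^12; writhe -4
components 1, writhe -4 (8 crossings)
3-colorings: 3 of 3^8, det 7 — not tricolorable
note: V spans 5 powers of t: at least 5 crossings in any diagram


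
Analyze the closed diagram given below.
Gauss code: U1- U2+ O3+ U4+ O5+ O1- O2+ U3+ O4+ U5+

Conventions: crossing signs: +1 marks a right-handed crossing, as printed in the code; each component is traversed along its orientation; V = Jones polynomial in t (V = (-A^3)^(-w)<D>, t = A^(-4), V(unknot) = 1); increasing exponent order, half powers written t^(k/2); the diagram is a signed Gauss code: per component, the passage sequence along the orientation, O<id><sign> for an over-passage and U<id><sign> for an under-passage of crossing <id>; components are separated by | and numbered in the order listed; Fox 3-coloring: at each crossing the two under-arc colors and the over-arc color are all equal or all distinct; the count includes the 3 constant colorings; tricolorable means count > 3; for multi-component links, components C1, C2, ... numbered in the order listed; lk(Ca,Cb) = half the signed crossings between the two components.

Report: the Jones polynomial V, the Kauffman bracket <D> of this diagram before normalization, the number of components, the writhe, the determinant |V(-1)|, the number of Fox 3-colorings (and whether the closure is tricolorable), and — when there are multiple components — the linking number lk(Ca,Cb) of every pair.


V(t) = t + t^3 - t^4
bracket: A^-7 - A^-3 - A^5, w = +3
1 component, writhe +3, over 5 crossings
det 3, colorings 9 of 3^5 — tricolorable
observation: w = +3 shifts under R1 moves; the (-A^3)^(-3) factor cancels that in V


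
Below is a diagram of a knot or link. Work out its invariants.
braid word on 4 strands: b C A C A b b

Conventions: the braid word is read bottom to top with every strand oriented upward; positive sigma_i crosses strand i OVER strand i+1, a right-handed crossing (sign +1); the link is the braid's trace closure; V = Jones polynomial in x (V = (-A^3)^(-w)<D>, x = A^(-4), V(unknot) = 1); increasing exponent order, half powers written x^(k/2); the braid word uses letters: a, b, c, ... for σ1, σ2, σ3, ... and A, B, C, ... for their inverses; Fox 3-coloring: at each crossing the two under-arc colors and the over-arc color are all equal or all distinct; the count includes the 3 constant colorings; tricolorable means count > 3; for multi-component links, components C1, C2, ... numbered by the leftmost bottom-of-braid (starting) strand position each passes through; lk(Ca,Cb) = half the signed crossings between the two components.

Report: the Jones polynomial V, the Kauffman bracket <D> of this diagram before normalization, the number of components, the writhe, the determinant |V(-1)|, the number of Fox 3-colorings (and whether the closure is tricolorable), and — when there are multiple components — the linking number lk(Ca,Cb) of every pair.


V = x^-4 + 3x^-2 - x^-1 + 3 - 2x + x^2 - x^3
<D> = A^-15 - A^-11 + 2A^-7 - 3A^-3 + A - 3A^5 - A^13 (w = -1)
3 components over 7 crossings, w = -1
lk(C1,C2): -1
lk(C1,C3) = 0
linking number lk(C2,C3) = -1
9 Fox colorings among 3^7, |V(-1)| = 12: tricolorable
why: the 3 component pairs carry total linking -2


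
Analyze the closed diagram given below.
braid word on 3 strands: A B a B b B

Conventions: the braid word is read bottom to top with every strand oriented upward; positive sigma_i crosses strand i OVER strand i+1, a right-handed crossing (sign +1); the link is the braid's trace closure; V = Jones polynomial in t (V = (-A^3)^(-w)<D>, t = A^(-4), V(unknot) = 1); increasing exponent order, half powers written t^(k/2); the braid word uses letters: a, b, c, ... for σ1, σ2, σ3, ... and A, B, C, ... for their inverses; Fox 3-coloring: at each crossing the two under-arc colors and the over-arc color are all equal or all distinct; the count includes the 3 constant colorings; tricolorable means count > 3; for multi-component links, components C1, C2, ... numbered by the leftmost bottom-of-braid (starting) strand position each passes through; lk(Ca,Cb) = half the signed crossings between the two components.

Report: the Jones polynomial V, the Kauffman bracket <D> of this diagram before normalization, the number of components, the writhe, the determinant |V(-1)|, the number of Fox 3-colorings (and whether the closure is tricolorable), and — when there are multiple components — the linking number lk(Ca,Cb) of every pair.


V = 1
<D> = A^-6 (w = -2)
1 component over 6 crossings, w = -2
3 Fox colorings among 3^6, |V(-1)| = 1: not tricolorable
why: w = -2 shifts under R1 moves; the (-A^3)^(2) factor cancels that in V


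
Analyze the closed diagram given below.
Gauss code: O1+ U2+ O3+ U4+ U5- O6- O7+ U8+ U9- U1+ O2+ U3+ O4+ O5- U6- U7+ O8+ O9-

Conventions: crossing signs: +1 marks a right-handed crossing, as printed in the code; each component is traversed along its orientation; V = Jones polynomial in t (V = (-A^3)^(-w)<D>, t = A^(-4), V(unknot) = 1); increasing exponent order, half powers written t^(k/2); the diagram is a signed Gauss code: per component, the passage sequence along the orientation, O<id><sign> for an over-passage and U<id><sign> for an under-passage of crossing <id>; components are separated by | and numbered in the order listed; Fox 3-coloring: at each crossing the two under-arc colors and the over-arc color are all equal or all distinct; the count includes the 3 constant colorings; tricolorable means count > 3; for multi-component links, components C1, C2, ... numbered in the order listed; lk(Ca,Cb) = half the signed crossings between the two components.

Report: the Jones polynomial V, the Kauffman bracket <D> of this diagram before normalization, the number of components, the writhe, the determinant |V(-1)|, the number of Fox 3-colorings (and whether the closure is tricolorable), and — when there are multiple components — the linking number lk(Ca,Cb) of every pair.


V(t) = t + t^3 - t^4
bracket: A^-7 - A^-3 - A^5, w = +3
1 component, writhe +3, over 9 crossings
det 3, colorings 9 of 3^9 — tricolorable
observation: the span of V is 3, forcing >= 3 crossings in any diagram


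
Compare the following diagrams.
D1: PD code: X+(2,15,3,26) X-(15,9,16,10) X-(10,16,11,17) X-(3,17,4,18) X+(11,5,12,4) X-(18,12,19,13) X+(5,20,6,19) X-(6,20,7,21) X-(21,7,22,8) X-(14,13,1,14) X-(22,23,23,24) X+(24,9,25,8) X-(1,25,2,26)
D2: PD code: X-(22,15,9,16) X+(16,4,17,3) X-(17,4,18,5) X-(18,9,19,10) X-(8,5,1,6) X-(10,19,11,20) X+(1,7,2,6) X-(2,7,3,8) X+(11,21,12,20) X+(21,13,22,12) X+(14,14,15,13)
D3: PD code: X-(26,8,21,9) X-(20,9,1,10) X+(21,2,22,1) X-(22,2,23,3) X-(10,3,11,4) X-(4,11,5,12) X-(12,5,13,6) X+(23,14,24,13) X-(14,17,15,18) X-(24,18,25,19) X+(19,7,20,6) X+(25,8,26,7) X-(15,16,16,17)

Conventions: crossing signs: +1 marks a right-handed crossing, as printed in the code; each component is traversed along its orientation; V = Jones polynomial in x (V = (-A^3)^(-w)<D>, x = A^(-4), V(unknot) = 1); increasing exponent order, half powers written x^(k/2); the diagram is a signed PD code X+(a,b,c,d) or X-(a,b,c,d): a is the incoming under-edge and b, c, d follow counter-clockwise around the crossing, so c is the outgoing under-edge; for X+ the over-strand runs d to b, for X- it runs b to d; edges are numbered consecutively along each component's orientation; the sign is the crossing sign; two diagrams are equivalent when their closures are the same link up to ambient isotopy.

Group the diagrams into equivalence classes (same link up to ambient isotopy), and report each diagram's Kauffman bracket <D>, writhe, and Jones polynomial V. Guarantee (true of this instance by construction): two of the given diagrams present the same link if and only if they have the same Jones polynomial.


grouping into links: {D1} | {D2} | {D3}
V(D1) = -x^(-9/2) - x^(-5/2) + x^(-3/2) - x^(-1/2)  (w -5, c 13, <D> = A^-13 - A^-9 + A^-5 + A^3)
V(D2) = -x^(-1/2) - x^(1/2)  (w -1, c 11, <D> = A^-5 + A^-1)
V(D3) = x^(-9/2) - x^(-5/2) - x^(-3/2) - x^(-1/2)  [13 crossings, <D> = A^-13 + A^-9 + A^-5 - A^3, w = -5]
why: comparing 3 Jones polynomials yields 3 groups


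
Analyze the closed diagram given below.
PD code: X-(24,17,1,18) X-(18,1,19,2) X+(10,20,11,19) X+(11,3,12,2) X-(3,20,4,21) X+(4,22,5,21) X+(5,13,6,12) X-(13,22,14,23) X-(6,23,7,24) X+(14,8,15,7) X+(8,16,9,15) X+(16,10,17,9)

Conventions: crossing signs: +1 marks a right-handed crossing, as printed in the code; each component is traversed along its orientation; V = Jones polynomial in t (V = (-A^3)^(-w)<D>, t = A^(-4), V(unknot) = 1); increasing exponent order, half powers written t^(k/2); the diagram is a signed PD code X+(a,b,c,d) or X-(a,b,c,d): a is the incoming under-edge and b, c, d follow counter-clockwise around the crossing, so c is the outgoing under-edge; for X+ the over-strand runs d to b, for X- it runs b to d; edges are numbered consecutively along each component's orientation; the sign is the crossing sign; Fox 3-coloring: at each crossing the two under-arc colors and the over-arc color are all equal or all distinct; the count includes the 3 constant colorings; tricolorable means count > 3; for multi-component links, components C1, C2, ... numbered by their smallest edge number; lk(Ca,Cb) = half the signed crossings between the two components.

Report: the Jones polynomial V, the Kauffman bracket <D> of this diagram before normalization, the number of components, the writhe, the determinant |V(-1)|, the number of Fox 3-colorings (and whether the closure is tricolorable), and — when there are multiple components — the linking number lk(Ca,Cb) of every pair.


V(t) = -t^-2 + t^-1 - 1 + 3t - 2t^2 + 3t^3 - 2t^4 + t^5 - t^6
bracket: -A^-18 + A^-14 - 2A^-10 + 3A^-6 - 2A^-2 + 3A^2 - A^6 + A^10 - A^14, w = +2
1 component, writhe +2, over 12 crossings
det 15, colorings 9 of 3^12 — tricolorable
observation: |V(-1)| = 15: so tricolorable, since 3 divides 15


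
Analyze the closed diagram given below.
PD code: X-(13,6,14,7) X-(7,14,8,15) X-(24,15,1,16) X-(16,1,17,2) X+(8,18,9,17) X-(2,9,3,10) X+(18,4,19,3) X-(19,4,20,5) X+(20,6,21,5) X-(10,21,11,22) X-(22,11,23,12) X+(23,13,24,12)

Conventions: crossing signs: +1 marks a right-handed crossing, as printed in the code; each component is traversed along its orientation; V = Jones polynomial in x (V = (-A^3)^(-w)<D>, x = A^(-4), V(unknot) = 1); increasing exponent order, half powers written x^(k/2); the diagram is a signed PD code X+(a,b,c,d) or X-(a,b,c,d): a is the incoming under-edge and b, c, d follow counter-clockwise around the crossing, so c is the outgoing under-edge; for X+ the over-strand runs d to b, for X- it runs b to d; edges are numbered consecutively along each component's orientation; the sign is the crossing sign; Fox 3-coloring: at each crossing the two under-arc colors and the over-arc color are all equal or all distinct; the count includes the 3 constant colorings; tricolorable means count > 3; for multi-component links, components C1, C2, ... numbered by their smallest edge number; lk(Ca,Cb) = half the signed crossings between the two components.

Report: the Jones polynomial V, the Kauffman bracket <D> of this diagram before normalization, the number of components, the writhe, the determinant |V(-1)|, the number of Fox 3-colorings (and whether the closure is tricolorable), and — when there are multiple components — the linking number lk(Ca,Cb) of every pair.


Jones polynomial: V(x) = x^-7 - 2x^-6 + 2x^-5 - 3x^-4 + 3x^-3 - 2x^-2 + 2x^-1
<D> = 2A^-8 - 2A^-4 + 3 - 3A^4 + 2A^8 - 2A^12 + A^16; writhe -4
components 1, writhe -4 (12 crossings)
3-colorings: 9 of 3^12, det 15 — tricolorable
note: |V(-1)| = 15: so tricolorable, since 3 divides 15


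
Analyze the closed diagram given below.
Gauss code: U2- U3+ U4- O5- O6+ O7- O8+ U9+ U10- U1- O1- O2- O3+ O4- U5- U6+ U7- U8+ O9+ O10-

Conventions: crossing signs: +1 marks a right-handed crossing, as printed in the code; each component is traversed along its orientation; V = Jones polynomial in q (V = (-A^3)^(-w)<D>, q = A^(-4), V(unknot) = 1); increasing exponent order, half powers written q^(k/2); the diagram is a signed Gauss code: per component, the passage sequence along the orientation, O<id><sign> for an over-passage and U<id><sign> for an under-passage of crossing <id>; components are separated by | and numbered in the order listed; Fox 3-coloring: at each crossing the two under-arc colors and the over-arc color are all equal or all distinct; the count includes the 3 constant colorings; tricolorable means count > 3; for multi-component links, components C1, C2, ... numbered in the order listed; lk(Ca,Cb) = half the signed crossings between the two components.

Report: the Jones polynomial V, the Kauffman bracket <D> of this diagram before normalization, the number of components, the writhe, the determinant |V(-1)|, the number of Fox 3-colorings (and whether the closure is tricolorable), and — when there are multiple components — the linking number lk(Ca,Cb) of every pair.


V = 1
<D> = A^-6 (w = -2)
1 component over 10 crossings, w = -2
3 Fox colorings among 3^10, |V(-1)| = 1: not tricolorable
why: w = -2 shifts under R1 moves; the (-A^3)^(2) factor cancels that in V


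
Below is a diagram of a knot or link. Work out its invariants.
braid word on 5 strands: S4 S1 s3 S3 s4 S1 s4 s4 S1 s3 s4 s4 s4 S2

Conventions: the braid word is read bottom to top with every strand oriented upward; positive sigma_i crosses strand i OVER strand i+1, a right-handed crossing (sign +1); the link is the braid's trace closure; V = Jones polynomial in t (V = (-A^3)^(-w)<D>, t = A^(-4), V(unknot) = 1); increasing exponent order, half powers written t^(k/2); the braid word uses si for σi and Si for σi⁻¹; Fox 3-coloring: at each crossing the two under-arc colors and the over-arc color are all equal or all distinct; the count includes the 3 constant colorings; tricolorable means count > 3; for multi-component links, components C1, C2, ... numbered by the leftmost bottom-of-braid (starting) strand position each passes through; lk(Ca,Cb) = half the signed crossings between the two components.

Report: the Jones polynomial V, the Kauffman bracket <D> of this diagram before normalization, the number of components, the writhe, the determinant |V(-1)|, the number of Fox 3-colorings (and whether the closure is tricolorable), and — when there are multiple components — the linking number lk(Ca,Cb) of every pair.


Jones polynomial: V(t) = -t^-2 + t^-1 - 1 + 3t - 2t^2 + 3t^3 - 2t^4 + t^5 - t^6
<D> = -A^-18 + A^-14 - 2A^-10 + 3A^-6 - 2A^-2 + 3A^2 - A^6 + A^10 - A^14; writhe +2
components 1, writhe +2 (14 crossings)
3-colorings: 9 of 3^14, det 15 — tricolorable
note: det 15 = |V(-1)|; divisible by 3, so tricolorable


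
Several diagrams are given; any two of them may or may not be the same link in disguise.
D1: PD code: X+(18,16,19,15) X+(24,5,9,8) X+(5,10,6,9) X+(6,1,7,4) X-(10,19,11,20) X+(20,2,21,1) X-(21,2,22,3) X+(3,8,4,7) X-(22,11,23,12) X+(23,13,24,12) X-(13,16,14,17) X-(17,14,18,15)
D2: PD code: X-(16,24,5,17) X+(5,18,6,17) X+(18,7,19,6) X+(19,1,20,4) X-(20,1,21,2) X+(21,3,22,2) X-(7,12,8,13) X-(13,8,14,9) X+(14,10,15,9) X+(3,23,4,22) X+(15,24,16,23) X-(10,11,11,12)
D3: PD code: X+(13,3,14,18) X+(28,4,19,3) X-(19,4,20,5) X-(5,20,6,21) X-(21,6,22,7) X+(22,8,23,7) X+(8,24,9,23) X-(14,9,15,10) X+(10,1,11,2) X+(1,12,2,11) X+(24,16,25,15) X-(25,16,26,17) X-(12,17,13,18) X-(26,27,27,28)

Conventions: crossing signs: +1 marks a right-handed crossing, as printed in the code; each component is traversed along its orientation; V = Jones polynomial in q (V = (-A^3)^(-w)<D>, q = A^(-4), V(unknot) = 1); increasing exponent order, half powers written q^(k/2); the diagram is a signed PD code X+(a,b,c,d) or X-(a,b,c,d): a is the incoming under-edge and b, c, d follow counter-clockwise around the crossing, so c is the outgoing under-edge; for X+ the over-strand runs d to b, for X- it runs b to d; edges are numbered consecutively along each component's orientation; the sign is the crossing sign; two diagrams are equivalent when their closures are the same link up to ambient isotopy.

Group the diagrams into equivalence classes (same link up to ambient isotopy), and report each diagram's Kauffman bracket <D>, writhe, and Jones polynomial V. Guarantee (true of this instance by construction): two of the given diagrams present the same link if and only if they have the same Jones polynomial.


classes: {D1, D2} | {D3}
V(D1) = q + 2q^3 + q^5  [12 crossings, <D> = A^-14 + 2A^-6 + A^2, w = +2]
D2 (bracket A^-14 + 2A^-6 + A^2; 12 crossings at w = +2): V = q + 2q^3 + q^5
D3 (bracket A^-12 + A^-8 + A^-4 + 1; 14 crossings at w = 0): V = 1 + q + q^2 + q^3
note: 2 values of V(q) split the 3 diagrams


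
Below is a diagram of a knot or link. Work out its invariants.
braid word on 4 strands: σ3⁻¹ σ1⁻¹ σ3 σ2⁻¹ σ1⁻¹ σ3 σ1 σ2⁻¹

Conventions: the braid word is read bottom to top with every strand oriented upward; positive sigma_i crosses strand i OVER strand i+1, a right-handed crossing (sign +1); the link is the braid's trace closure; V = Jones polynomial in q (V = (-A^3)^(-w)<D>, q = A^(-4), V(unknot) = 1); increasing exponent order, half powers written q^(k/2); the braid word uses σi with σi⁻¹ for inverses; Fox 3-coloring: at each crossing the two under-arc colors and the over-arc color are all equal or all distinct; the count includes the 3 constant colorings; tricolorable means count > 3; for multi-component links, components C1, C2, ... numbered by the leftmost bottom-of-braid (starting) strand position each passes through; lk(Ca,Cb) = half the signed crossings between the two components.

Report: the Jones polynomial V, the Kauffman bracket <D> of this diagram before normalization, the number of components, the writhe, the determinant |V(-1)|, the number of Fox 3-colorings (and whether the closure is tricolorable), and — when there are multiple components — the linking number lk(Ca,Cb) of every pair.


V = -q^(-5/2) - q^(-1/2)
<D> = -A^-4 - A^4 (w = -2)
2 components over 8 crossings, w = -2
lk(C1,C2): -1
3 Fox colorings among 3^8, |V(-1)| = 2: not tricolorable
why: det 2 = |V(-1)|; not divisible by 3, so not tricolorable


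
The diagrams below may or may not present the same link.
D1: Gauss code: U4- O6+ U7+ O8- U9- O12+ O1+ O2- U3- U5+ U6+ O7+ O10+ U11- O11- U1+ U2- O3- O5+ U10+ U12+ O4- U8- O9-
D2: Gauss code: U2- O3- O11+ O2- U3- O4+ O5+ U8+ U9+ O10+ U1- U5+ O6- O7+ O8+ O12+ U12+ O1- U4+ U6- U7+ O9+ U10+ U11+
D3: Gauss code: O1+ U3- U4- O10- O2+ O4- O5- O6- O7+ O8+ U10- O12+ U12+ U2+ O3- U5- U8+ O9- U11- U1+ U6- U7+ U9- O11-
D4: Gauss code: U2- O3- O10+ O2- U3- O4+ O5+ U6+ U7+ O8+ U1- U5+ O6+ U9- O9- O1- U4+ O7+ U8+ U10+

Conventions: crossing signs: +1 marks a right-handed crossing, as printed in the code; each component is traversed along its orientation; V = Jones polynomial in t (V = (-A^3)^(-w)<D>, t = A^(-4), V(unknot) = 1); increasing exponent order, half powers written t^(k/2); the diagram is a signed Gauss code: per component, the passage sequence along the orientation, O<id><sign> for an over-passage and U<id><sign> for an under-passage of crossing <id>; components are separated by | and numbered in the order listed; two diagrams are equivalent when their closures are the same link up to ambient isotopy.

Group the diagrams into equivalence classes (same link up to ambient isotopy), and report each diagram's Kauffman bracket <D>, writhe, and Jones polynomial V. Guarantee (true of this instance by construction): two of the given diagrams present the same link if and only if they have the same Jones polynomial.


classes: {D1} | {D2, D4} | {D3}
V(D1) = -t^-3 + 2t^-2 - 2t^-1 + 3 - 2t + 2t^2 - t^3  [12 crossings, <D> = -A^-12 + 2A^-8 - 2A^-4 + 3 - 2A^4 + 2A^8 - A^12, w = 0]
V(D2) = t - t^2 + 2t^3 - t^4 + t^5 - t^6  (w +4, c 12, <D> = -A^-12 + A^-8 - A^-4 + 2 - A^4 + A^8)
D3 (bracket A^-6; 12 crossings at w = -2): V = 1
V(D4) = t - t^2 + 2t^3 - t^4 + t^5 - t^6  [10 crossings, <D> = -A^-18 + A^-14 - A^-10 + 2A^-6 - A^-2 + A^2, w = +2]
note: comparing 4 Jones polynomials yields 3 groups


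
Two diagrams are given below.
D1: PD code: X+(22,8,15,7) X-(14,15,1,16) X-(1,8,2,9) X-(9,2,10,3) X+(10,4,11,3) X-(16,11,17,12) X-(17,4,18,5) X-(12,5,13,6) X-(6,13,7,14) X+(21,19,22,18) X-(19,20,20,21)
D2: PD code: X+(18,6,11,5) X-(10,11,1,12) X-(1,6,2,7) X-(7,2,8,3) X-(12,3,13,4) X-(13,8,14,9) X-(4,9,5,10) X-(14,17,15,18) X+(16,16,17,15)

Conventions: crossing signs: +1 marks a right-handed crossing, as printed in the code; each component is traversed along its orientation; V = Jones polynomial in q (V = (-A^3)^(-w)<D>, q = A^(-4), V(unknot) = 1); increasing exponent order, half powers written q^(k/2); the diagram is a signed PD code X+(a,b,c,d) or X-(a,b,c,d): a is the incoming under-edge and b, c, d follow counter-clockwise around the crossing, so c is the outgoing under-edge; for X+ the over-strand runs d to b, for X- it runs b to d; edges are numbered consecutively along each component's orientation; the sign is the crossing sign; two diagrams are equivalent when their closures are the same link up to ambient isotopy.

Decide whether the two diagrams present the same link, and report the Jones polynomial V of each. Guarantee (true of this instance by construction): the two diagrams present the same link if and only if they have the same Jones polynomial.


equivalent: yes
V(D1) = q^(-13/2) - q^(-11/2) + q^(-9/2) - 2q^(-7/2) - q^(-3/2)  (w -5, c 11, <D> = A^-9 + 2A^-1 - A^3 + A^7 - A^11)
D2 (bracket A^-9 + 2A^-1 - A^3 + A^7 - A^11; 9 crossings at w = -5): V = q^(-13/2) - q^(-11/2) + q^(-9/2) - 2q^(-7/2) - q^(-3/2)
why: from 11 to 9 crossings by R-moves: one link, two diagrams


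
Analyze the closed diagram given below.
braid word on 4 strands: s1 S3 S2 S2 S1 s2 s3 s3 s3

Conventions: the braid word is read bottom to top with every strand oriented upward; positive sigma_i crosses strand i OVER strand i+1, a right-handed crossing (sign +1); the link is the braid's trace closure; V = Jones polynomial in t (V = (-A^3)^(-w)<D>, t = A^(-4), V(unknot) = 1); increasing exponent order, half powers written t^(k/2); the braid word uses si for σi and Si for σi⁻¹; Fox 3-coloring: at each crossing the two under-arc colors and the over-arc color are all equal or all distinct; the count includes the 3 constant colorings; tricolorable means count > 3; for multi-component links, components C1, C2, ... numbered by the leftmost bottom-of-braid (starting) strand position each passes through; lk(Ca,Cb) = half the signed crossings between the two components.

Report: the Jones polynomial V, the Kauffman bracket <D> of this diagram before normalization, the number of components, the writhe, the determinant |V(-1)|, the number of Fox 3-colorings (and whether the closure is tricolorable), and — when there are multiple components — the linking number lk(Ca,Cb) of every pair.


V = t^-2 + 2 + t^2
<D> = -A^-5 - 2A^3 - A^11 (w = +1)
3 components over 9 crossings, w = +1
lk(C1,C2): -1
lk(C1,C3) = 0
linking number lk(C2,C3) = +1
3 Fox colorings among 3^9, |V(-1)| = 4: not tricolorable
why: w = +1 (over 9 crossings) is diagram-only; (-A^3)^(-1) removes it from V


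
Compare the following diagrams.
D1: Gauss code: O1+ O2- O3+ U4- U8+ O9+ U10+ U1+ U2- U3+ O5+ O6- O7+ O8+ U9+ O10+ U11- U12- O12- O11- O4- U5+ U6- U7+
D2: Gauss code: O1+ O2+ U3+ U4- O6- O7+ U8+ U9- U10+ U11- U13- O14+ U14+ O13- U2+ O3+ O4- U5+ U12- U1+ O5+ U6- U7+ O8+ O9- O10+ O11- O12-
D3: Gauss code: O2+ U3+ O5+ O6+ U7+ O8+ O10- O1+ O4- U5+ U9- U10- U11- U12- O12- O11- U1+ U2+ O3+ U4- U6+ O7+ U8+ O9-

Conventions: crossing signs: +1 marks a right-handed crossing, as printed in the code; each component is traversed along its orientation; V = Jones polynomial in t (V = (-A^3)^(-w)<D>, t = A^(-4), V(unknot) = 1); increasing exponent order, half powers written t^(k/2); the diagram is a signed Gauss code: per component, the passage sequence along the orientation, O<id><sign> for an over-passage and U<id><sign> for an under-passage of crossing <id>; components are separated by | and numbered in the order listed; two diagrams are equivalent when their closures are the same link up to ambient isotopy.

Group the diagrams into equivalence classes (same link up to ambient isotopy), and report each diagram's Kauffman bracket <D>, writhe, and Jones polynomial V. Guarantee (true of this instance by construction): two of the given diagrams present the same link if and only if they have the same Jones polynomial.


classes: {D1, D3} | {D2}
V(D1) = t - t^2 + 2t^3 - t^4 + t^5 - t^6  [12 crossings, <D> = -A^-18 + A^-14 - A^-10 + 2A^-6 - A^-2 + A^2, w = +2]
V(D2) = 1  [14 crossings, <D> = A^6, w = +2]
D3 (bracket -A^-18 + A^-14 - A^-10 + 2A^-6 - A^-2 + A^2; 12 crossings at w = +2): V = t - t^2 + 2t^3 - t^4 + t^5 - t^6
note: 2 classes among 3 diagrams; unequal V(t) rules out equality


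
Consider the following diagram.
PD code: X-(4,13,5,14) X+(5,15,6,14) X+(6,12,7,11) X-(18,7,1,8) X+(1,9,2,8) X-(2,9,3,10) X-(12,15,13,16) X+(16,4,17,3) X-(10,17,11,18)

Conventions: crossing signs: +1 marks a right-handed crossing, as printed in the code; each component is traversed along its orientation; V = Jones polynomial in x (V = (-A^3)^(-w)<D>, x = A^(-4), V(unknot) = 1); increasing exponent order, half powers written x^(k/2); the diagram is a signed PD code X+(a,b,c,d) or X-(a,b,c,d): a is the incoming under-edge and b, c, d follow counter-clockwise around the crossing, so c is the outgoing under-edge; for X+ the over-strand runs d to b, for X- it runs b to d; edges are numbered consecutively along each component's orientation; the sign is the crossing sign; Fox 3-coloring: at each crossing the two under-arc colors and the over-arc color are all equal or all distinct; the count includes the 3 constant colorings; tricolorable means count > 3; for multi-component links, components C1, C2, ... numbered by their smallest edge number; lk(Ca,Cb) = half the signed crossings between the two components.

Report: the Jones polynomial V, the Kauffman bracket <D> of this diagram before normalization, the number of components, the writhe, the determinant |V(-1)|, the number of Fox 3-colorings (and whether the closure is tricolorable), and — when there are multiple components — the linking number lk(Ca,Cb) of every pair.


Jones polynomial: V(x) = x^-2 - x^-1 + 1 - x + x^2
<D> = -A^-11 + A^-7 - A^-3 + A - A^5; writhe -1
components 1, writhe -1 (9 crossings)
3-colorings: 3 of 3^9, det 5 — not tricolorable
note: w = -1 shifts under R1 moves; the (-A^3)^(1) factor cancels that in V


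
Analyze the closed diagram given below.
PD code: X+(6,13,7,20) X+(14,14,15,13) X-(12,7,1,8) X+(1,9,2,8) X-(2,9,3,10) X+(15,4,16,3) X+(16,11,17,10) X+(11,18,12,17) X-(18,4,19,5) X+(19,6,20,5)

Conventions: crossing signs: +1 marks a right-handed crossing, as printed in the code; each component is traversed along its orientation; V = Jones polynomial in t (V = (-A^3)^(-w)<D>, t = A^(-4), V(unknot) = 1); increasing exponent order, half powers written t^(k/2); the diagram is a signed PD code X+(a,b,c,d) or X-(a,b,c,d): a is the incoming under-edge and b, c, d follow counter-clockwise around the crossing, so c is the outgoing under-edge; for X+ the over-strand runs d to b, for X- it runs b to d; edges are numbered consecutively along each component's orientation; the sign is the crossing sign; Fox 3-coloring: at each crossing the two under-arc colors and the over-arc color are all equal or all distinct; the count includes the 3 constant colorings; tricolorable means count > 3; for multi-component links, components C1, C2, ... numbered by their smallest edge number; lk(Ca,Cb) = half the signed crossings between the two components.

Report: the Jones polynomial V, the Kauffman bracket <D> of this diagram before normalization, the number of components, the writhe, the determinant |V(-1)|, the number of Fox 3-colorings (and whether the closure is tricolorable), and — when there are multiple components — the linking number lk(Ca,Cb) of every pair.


V(t) = -t^(1/2) + t^(3/2) - t^(5/2) - t^(9/2)
bracket: -A^-6 - A^2 + A^6 - A^10, w = +4
2 components, writhe +4, over 10 crossings
lk(C1,C2) = +2
det 4, colorings 3 of 3^10 — not tricolorable
observation: w = +4 (over 10 crossings) is diagram-only; (-A^3)^(-4) removes it from V
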